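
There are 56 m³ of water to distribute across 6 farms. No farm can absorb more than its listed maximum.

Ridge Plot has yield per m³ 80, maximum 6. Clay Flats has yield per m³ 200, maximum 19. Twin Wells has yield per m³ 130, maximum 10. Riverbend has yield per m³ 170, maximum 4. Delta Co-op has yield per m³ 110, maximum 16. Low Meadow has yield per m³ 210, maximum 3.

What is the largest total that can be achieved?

8490

Highest yield per m³ first: Low Meadow 210 > Clay Flats 200 > Riverbend 170 > Twin Wells 130 > Delta Co-op 110 > Ridge Plot 80.
Low Meadow: +3 to 3 (cap) → 53 left.
Clay Flats takes 19 to reach its cap of 19 → 34 left.
Give Riverbend 4 to hit its cap of 4 → 30 left.
Give Twin Wells 10 to hit its cap of 10 → 20 left.
Give Delta Co-op 16 to hit its cap of 16 → 4 left.
Ridge Plot has room for 6 but only 4 remain, so it gets 4.
Total = 80×4 + 200×19 + 130×10 + 170×4 + 110×16 + 210×3 = 8490.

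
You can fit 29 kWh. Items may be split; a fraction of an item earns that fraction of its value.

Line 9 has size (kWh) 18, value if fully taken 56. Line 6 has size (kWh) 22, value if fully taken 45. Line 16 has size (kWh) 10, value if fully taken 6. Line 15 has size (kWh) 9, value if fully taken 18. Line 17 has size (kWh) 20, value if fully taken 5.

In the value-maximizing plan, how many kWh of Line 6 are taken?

Best value per unit of size first: Line 9 56/18≈3.11, Line 6 45/22≈2.05, Line 15 18/9≈2, Line 16 6/10≈0.6, Line 17 5/20≈0.25.
Take all of Line 9 (18 kWh, value 56) ; 11 kWh left.
Only 11 kWh remain; take 11/22 of Line 6 for value 45×11/22 = 22.5.

11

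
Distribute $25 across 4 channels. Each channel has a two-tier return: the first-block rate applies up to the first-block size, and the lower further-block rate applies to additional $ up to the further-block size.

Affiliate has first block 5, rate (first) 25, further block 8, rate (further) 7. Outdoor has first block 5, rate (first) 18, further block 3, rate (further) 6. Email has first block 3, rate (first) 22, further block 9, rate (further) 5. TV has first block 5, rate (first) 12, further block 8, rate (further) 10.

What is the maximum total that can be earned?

411

Treat each block as its own option and order by rate: Affiliate/tier1 25 > Email/tier1 22 > Outdoor/tier1 18 > TV/tier1 12 > TV/tier2 10 > Affiliate/tier2 7 > Outdoor/tier2 6 > Email/tier2 5.
Affiliate tier1 at 25: fill all 5 → 20 left.
Fill Email tier1 block (3 at 22) → 17 left.
Fill Outdoor tier1 block (5 at 18) → 12 left.
TV/tier1 (12): +5 → 7 left.
TV tier2 at 10: only 7 left, fill 7.
Total = 25×5 + 22×3 + 18×5 + 12×5 + 10×7 = 411.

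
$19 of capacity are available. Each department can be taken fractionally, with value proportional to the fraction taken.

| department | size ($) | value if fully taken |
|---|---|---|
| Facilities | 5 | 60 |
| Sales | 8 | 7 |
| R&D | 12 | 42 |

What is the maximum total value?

Rank by value-to-size ratio: Facilities 60/5≈12, R&D 42/12≈3.5, Sales 7/8≈0.875.
Facilities: take in full, 5 $ for value 60 — 14 left.
R&D: take in full, 12 $ for value 42 — 2 left.
Fill the last 2 $ with part of Sales: 2/8 of it earns 1.75.
Total value = 103.75.

103.75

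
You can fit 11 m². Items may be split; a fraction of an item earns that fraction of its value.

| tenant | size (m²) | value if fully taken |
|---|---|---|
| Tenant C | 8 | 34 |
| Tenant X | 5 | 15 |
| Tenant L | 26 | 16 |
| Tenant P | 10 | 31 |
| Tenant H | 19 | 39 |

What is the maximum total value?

Best value per unit of size first: Tenant C 34/8≈4.25, Tenant P 31/10≈3.1, Tenant X 15/5≈3, Tenant H 39/19≈2.05, Tenant L 16/26≈0.615.
All 8 m² of Tenant C fit (value 34) — 3 remain.
Fill the last 3 m² with part of Tenant P: 3/10 of it earns 9.3.
Total value = 43.3.

43.3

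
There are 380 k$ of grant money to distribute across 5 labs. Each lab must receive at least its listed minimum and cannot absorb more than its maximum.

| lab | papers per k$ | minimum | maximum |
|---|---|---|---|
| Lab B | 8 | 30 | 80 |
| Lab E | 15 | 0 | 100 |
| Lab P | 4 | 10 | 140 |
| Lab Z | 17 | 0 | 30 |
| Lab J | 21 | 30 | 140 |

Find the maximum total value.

5710

Meeting every minimum uses 30+0+10+0+30 = 70 k$, leaving 310.
Rank by papers per k$: Lab J 21 > Lab Z 17 > Lab E 15 > Lab B 8 > Lab P 4.
Lab J takes 110 more to reach its cap of 140 — 200 left.
Give Lab Z 30 more to hit its cap of 30 — 170 left.
Lab E takes 100 more to reach its cap of 100 — 70 left.
Lab B: +50 to 80 (cap) — 20 left.
Lab P: +20 (room for 130) → 30. Pool exhausted.
Total = 8×80 + 15×100 + 4×30 + 17×30 + 21×140 = 5710.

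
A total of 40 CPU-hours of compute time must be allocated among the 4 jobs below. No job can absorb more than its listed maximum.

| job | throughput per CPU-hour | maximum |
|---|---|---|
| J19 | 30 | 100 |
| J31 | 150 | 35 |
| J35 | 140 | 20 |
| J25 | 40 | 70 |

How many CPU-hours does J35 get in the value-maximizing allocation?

Order the jobs by throughput per CPU-hour: J31 150 > J35 140 > J25 40 > J19 30.
J31 takes 35 to reach its cap of 35 — 5 left.
J35: +5 (room for 20) → 5. Pool exhausted.

5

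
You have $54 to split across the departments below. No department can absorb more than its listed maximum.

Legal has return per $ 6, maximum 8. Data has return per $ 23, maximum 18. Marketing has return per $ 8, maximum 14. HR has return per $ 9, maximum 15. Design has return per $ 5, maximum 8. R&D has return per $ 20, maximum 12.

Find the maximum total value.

Highest return per $ first: Data 23 > R&D 20 > HR 9 > Marketing 8 > Legal 6 > Design 5.
Data: +18 to 18 (cap) → 36 left.
R&D takes 12 to reach its cap of 12 → 24 left.
Give HR 15 to hit its cap of 15 → 9 left.
Only 9 left; Marketing takes them to reach 9.
Total = 23×18 + 8×9 + 9×15 + 20×12 = 861.

861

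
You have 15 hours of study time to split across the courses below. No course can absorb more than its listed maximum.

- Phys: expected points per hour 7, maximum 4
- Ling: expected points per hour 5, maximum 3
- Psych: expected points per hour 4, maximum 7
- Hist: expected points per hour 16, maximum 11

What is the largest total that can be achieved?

204

Rank by expected points per hour: Hist 16 > Phys 7 > Ling 5 > Psych 4.
Hist takes 11 to reach its cap of 11 ; 4 left.
Phys: +4 to 4 (cap) ; 0 left.
Total = 7×4 + 16×11 = 204.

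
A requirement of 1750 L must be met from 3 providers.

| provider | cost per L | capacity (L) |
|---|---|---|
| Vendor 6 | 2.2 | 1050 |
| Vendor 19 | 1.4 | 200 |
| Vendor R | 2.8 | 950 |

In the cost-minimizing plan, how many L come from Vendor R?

Use providers in increasing cost order.
Take 200 from Vendor 19 at 1.4 → need 1550 more.
Take 1050 from Vendor 6 at 2.2 → need 500 more.
Take 500 from Vendor R at 2.8 to finish.

500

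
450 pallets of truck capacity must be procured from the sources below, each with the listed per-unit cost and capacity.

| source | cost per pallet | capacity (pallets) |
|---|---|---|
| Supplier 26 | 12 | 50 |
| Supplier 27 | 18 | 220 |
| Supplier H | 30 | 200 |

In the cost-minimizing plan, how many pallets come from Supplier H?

180

Fill from the cheapest source first.
Supplier 26 at 12: take all 50 pallets → 400 still needed.
Take 220 from Supplier 27 at 18 → need 180 more.
Supplier H (30): take the remaining 180 → done.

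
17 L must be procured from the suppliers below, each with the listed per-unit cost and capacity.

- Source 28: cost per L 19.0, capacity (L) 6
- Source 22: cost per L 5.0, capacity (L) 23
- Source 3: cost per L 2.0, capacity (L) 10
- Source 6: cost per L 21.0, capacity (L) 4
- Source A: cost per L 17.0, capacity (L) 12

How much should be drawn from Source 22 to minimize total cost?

Use suppliers in increasing cost order.
Take 10 from Source 3 at 2.0 — need 7 more.
Take 7 from Source 22 at 5.0 to finish.
Source A, Source 28, Source 6: unused.

7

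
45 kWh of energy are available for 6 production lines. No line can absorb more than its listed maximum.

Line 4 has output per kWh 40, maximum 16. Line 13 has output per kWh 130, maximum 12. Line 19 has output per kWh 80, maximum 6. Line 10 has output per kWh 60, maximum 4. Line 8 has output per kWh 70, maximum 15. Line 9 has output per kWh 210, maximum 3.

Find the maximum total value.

4160

Highest output per kWh first: Line 9 210 > Line 13 130 > Line 19 80 > Line 8 70 > Line 10 60 > Line 4 40.
Line 9: +3 to 3 (cap) → 42 left.
Line 13: +12 to 12 (cap) → 30 left.
Line 19 takes 6 to reach its cap of 6 → 24 left.
Give Line 8 15 to hit its cap of 15 → 9 left.
Give Line 10 4 to hit its cap of 4 → 5 left.
Line 4 has room for 16 but only 5 remain, so it gets 5.
Total = 40×5 + 130×12 + 80×6 + 60×4 + 70×15 + 210×3 = 4160.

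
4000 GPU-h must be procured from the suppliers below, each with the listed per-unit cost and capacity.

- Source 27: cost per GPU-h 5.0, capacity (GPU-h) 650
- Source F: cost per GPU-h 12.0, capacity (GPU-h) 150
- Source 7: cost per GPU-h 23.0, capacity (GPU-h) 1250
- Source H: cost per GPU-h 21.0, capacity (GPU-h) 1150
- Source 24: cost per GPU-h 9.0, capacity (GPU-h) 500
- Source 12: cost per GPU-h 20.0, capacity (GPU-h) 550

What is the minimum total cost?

Cheapest first:
Source 27 at 5.0: take all 650 GPU-h — 3350 still needed.
Source 24 (9.0): use full 500 — 2850 GPU-h to go.
Source F at 12.0: take all 150 GPU-h — 2700 still needed.
Source 12 at 20.0: take all 550 GPU-h — 2150 still needed.
Take 1150 from Source H at 21.0 — need 1000 more.
Source 7 at 23.0: take 1000 of its 1250 — requirement met.
Cost = 650×5.0 + 500×9.0 + 150×12.0 + 550×20.0 + 1150×21.0 + 1000×23.0 = 67700.

67700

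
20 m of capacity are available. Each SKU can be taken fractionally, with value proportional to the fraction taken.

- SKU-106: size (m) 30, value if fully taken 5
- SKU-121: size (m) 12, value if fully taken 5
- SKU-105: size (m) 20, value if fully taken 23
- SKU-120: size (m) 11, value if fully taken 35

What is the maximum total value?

Best value per unit of size first: SKU-120 35/11≈3.18, SKU-105 23/20≈1.15, SKU-121 5/12≈0.417, SKU-106 5/30≈0.167.
All 11 m of SKU-120 fit (value 35) — 9 remain.
9 m left: a 9/20 share of SKU-105 gives 23×9/20 = 10.35.
Total value = 45.35.

45.35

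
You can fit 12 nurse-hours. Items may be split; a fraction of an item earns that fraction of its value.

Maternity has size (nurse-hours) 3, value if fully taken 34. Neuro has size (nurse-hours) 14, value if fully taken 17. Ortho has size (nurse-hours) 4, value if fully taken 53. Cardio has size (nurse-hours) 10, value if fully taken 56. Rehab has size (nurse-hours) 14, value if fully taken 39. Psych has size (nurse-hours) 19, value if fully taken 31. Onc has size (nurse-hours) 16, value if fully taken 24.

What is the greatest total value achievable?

Sort by value density: Ortho 53/4≈13.2, Maternity 34/3≈11.3, Cardio 56/10≈5.6, Rehab 39/14≈2.79, Psych 31/19≈1.63, Onc 24/16≈1.5, Neuro 17/14≈1.21.
Take all of Ortho (4 nurse-hours, value 53) — 8 nurse-hours left.
Maternity: take in full, 3 nurse-hours for value 34 — 5 left.
5 nurse-hours left: a 5/10 share of Cardio gives 56×5/10 = 28.
Total value = 115.

115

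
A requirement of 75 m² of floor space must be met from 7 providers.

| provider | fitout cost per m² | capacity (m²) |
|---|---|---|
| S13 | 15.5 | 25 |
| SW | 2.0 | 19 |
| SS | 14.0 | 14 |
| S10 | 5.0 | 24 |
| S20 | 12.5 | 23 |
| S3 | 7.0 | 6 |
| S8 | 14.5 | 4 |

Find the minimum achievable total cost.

Cheapest first:
SW at 2.0: take all 19 m² → 56 still needed.
S10 (5.0): use full 24 → 32 m² to go.
S3 at 7.0: take all 6 m² → 26 still needed.
Take 23 from S20 at 12.5 → need 3 more.
SS (14.0): take the remaining 3 → done.
S8, S13: unused.
Cost = 19×2.0 + 24×5.0 + 6×7.0 + 23×12.5 + 3×14.0 = 529.5.

529.5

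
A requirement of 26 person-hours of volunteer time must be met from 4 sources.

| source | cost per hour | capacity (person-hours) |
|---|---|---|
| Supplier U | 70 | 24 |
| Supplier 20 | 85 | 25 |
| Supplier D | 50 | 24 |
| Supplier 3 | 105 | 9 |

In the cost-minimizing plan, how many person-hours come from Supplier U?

Fill from the cheapest source first.
Supplier D at 50: take all 24 person-hours ; 2 still needed.
Supplier U at 70: take 2 of its 24 ; requirement met.
Supplier 20, Supplier 3: unused.

2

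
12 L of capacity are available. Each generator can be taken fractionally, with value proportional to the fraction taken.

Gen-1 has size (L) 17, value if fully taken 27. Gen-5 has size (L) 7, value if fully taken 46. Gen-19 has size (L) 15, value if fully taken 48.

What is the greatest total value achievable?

62

Sort by value density: Gen-5 46/7≈6.57, Gen-19 48/15≈3.2, Gen-1 27/17≈1.59.
Take all of Gen-5 (7 L, value 46) — 5 L left.
Fill the last 5 L with part of Gen-19: 5/15 of it earns 16.
Total value = 62.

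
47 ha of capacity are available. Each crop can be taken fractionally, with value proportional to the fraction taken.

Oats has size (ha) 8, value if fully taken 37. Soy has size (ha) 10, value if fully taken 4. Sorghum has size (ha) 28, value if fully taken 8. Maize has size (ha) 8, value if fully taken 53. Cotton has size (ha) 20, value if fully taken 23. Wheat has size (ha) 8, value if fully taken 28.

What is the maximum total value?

142.2

Sort by value density: Maize 53/8≈6.62, Oats 37/8≈4.62, Wheat 28/8≈3.5, Cotton 23/20≈1.15, Soy 4/10≈0.4, Sorghum 8/28≈0.286.
All 8 ha of Maize fit (value 53) — 39 remain.
Oats: take in full, 8 ha for value 37 — 31 left.
All 8 ha of Wheat fit (value 28) — 23 remain.
Take all of Cotton (20 ha, value 23) — 3 ha left.
3 ha left: a 3/10 share of Soy gives 4×3/10 = 1.2.
Total value = 142.2.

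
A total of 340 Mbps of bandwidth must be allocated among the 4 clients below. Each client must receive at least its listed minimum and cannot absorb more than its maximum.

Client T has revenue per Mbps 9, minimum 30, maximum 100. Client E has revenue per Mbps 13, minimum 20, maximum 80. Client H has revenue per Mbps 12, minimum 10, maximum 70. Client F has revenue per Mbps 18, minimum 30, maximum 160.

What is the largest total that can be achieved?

5030

Meeting every minimum uses 30+20+10+30 = 90 Mbps, leaving 250.
Highest revenue per Mbps first: Client F 18 > Client E 13 > Client H 12 > Client T 9.
Give Client F 130 more to hit its cap of 160 ; 120 left.
Client E: +60 to 80 (cap) ; 60 left.
Client H: +60 to 70 (cap) ; 0 left.
Total = 9×30 + 13×80 + 12×70 + 18×160 = 5030.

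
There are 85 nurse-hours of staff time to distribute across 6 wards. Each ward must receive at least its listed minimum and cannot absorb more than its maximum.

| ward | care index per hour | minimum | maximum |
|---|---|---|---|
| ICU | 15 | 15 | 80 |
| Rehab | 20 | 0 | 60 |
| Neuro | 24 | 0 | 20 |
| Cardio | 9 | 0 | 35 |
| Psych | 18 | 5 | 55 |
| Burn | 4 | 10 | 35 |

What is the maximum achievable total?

Meeting every minimum uses 15+0+0+0+5+10 = 30 nurse-hours, leaving 55.
Rank by care index per hour: Neuro 24 > Rehab 20 > Psych 18 > ICU 15 > Cardio 9 > Burn 4.
Neuro: +20 to 20 (cap) → 35 left.
Rehab has room for 60 more but only 35 remain, so it gets 35.
Total = 15×15 + 20×35 + 24×20 + 18×5 + 4×10 = 1535.

1535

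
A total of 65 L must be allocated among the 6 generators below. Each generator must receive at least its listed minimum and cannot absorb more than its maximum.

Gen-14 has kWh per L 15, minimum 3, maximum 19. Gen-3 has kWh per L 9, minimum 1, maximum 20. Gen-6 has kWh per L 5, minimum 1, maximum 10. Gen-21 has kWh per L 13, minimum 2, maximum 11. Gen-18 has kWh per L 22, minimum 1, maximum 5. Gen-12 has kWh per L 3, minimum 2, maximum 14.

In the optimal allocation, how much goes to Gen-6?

Meeting every minimum uses 3+1+1+2+1+2 = 10 L, leaving 55.
Order the generators by kWh per L: Gen-18 22 > Gen-14 15 > Gen-21 13 > Gen-3 9 > Gen-6 5 > Gen-12 3.
Give Gen-18 4 more to hit its cap of 5 ; 51 left.
Gen-14: +16 to 19 (cap) ; 35 left.
Give Gen-21 9 more to hit its cap of 11 ; 26 left.
Give Gen-3 19 more to hit its cap of 20 ; 7 left.
Gen-6 has room for 9 more but only 7 remain, so it gets 8.

8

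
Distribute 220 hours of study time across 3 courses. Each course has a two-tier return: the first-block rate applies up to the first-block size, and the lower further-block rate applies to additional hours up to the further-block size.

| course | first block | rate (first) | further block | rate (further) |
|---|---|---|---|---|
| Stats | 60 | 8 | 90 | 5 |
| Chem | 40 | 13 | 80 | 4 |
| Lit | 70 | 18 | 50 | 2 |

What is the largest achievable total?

Rank every tier by rate: Lit/first 18 > Chem/first 13 > Stats/first 8 > Stats/second 5 > Chem/second 4 > Lit/second 2.
Fill Lit first block (70 at 18) → 150 left.
Chem/first (13): +40 → 110 left.
Fill Stats first block (60 at 8) → 50 left.
Stats/second: +50 of 90 at 5; pool empty.
Total = 18×70 + 13×40 + 8×60 + 5×50 = 2510.

2510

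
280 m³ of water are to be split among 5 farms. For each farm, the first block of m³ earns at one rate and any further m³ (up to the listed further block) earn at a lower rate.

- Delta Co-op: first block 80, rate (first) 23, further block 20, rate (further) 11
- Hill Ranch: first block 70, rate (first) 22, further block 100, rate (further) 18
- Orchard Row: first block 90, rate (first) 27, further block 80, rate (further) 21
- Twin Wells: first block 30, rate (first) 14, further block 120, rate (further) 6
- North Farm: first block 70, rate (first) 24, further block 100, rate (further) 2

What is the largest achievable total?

Order all 10 blocks by rate: Orchard Row/T1 27 > North Farm/T1 24 > Delta Co-op/T1 23 > Hill Ranch/T1 22 > Orchard Row/T2 21 > Hill Ranch/T2 18 > Twin Wells/T1 14 > Delta Co-op/T2 11 > Twin Wells/T2 6 > North Farm/T2 2.
Orchard Row/T1 (27): +90 → 190 left.
North Farm T1 at 24: fill all 70 → 120 left.
Delta Co-op/T1 (23): +80 → 40 left.
Hill Ranch T1 at 22: only 40 left, fill 40.
Total = 27×90 + 24×70 + 23×80 + 22×40 = 6830.

6830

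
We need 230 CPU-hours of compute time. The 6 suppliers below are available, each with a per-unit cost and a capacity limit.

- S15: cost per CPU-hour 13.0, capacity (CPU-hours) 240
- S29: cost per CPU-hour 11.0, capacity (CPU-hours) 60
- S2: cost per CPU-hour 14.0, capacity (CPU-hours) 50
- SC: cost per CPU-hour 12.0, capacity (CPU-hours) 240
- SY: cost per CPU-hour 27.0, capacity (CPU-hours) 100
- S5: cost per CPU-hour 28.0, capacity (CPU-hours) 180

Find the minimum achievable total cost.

Cheapest first:
Take 60 from S29 at 11.0 ; need 170 more.
Take 170 from SC at 12.0 to finish.
S15, S2, SY, S5: unused.
Cost = 60×11.0 + 170×12.0 = 2700.

2700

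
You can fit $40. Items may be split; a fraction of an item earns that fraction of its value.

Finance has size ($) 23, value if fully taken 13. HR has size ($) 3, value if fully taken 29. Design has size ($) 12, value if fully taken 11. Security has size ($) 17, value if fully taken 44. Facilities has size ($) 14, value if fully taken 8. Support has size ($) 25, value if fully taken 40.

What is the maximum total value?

105

Best value per unit of size first: HR 29/3≈9.67, Security 44/17≈2.59, Support 40/25≈1.6, Design 11/12≈0.917, Facilities 8/14≈0.571, Finance 13/23≈0.565.
All 3 $ of HR fit (value 29) — 37 remain.
Security: take in full, 17 $ for value 44 — 20 left.
Fill the last 20 $ with part of Support: 20/25 of it earns 32.
Total value = 105.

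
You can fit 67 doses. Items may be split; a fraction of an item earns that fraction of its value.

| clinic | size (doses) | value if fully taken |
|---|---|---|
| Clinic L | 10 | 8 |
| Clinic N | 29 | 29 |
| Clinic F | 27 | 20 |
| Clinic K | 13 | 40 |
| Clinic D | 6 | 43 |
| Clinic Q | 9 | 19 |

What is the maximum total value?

139

Best value per unit of size first: Clinic D 43/6≈7.17, Clinic K 40/13≈3.08, Clinic Q 19/9≈2.11, Clinic N 29/29≈1, Clinic L 8/10≈0.8, Clinic F 20/27≈0.741.
All 6 doses of Clinic D fit (value 43) → 61 remain.
Clinic K: take in full, 13 doses for value 40 → 48 left.
All 9 doses of Clinic Q fit (value 19) → 39 remain.
Clinic N: take in full, 29 doses for value 29 → 10 left.
All 10 doses of Clinic L fit (value 8) → 0 remain.
Total value = 139.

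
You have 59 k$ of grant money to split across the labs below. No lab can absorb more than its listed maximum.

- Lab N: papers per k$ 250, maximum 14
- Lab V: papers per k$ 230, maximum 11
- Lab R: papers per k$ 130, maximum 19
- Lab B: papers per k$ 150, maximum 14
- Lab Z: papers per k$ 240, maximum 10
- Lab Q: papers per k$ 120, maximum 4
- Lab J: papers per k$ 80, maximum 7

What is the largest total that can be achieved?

11830

Highest papers per k$ first: Lab N 250 > Lab Z 240 > Lab V 230 > Lab B 150 > Lab R 130 > Lab Q 120 > Lab J 80.
Lab N takes 14 to reach its cap of 14 — 45 left.
Lab Z: +10 to 10 (cap) — 35 left.
Give Lab V 11 to hit its cap of 11 — 24 left.
Lab B takes 14 to reach its cap of 14 — 10 left.
Lab R: +10 (room for 19) → 10. Pool exhausted.
Total = 250×14 + 230×11 + 130×10 + 150×14 + 240×10 = 11830.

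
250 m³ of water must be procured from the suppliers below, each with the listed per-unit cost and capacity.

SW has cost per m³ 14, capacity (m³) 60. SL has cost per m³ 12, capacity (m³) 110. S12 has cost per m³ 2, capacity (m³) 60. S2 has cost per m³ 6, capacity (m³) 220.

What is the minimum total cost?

Use suppliers in increasing cost order.
S12 (2): use full 60 → 190 m³ to go.
S2 at 6: take 190 of its 220 → requirement met.
SL, SW: unused.
Cost = 60×2 + 190×6 = 1260.

1260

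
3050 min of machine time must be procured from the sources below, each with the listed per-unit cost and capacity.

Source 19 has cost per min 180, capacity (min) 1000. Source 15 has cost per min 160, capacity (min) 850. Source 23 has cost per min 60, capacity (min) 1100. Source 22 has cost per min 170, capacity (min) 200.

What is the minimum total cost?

398000

Cheapest first:
Take 1100 from Source 23 at 60 ; need 1950 more.
Source 15 (160): use full 850 ; 1100 min to go.
Source 22 (170): use full 200 ; 900 min to go.
Take 900 from Source 19 at 180 to finish.
Cost = 1100×60 + 850×160 + 200×170 + 900×180 = 398000.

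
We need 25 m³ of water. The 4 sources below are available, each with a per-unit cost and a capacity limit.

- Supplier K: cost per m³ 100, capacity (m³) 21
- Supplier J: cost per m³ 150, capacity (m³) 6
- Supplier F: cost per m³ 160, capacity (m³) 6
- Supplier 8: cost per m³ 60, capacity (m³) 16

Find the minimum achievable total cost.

Cheapest first:
Supplier 8 (60): use full 16 — 9 m³ to go.
Supplier K at 100: take 9 of its 21 — requirement met.
Supplier J, Supplier F: unused.
Cost = 16×60 + 9×100 = 1860.

1860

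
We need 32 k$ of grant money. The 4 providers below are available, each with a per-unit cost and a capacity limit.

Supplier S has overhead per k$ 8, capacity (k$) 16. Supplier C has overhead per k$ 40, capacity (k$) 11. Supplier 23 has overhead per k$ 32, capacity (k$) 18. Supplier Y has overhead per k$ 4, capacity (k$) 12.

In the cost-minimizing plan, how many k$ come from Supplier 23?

Cheapest first:
Take 12 from Supplier Y at 4 → need 20 more.
Supplier S at 8: take all 16 k$ → 4 still needed.
Supplier 23 (32): take the remaining 4 → done.
Supplier C: unused.

4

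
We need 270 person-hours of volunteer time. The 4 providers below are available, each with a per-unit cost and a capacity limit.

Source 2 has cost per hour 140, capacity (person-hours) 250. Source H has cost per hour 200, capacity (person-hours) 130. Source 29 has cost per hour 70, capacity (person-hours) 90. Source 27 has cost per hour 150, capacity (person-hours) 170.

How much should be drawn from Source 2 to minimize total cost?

180

Fill from the cheapest provider first.
Source 29 (70): use full 90 ; 180 person-hours to go.
Source 2 (140): take the remaining 180 ; done.
Source 27, Source H: unused.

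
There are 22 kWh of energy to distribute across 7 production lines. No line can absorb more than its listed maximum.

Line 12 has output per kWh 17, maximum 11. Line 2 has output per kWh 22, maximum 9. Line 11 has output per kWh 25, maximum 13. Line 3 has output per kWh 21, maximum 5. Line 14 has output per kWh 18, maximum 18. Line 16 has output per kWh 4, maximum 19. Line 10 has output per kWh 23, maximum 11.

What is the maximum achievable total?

Highest output per kWh first: Line 11 25 > Line 10 23 > Line 2 22 > Line 3 21 > Line 14 18 > Line 12 17 > Line 16 4.
Line 11 takes 13 to reach its cap of 13 ; 9 left.
Line 10: +9 (room for 11) → 9. Pool exhausted.
Total = 25×13 + 23×9 = 532.

532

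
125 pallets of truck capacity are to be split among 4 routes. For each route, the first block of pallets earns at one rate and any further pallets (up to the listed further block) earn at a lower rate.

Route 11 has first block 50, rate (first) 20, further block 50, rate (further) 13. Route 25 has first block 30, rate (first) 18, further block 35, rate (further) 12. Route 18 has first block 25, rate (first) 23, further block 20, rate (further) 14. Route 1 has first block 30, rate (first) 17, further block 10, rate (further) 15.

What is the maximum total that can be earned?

Treat each block as its own option and order by rate: Route 18/first 23 > Route 11/first 20 > Route 25/first 18 > Route 1/first 17 > Route 1/second 15 > Route 18/second 14 > Route 11/second 13 > Route 25/second 12.
Route 18/first (23): +25 — 100 left.
Route 11/first (20): +50 — 50 left.
Route 25 first at 18: fill all 30 — 20 left.
20 remain; put them into Route 1 first at 17.
Total = 23×25 + 20×50 + 18×30 + 17×20 = 2455.

2455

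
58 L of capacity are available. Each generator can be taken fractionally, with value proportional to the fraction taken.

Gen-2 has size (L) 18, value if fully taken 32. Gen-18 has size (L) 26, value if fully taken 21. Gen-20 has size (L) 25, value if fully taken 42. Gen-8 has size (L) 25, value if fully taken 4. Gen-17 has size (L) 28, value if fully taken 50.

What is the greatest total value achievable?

Best value per unit of size first: Gen-17 50/28≈1.79, Gen-2 32/18≈1.78, Gen-20 42/25≈1.68, Gen-18 21/26≈0.808, Gen-8 4/25≈0.16.
All 28 L of Gen-17 fit (value 50) — 30 remain.
All 18 L of Gen-2 fit (value 32) — 12 remain.
Fill the last 12 L with part of Gen-20: 12/25 of it earns 20.16.
Total value = 102.16.

102.16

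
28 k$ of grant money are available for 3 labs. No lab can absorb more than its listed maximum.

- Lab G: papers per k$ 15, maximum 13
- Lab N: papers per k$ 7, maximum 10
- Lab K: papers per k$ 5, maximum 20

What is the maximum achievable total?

290

Order the labs by papers per k$: Lab G 15 > Lab N 7 > Lab K 5.
Give Lab G 13 to hit its cap of 13 — 15 left.
Lab N takes 10 to reach its cap of 10 — 5 left.
Lab K: +5 (room for 20) → 5. Pool exhausted.
Total = 15×13 + 7×10 + 5×5 = 290.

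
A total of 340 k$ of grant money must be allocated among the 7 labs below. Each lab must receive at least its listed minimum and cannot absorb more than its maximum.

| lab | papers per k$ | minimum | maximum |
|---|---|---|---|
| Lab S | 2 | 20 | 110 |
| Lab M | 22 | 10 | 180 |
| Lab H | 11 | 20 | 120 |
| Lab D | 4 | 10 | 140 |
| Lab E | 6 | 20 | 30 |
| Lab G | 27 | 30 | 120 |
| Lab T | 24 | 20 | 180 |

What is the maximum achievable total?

Meeting every minimum uses 20+10+20+10+20+30+20 = 130 k$, leaving 210.
Highest papers per k$ first: Lab G 27 > Lab T 24 > Lab M 22 > Lab H 11 > Lab E 6 > Lab D 4 > Lab S 2.
Lab G: +90 to 120 (cap) ; 120 left.
Only 120 left; Lab T takes them to reach 140.
Total = 2×20 + 22×10 + 11×20 + 4×10 + 6×20 + 27×120 + 24×140 = 7240.

7240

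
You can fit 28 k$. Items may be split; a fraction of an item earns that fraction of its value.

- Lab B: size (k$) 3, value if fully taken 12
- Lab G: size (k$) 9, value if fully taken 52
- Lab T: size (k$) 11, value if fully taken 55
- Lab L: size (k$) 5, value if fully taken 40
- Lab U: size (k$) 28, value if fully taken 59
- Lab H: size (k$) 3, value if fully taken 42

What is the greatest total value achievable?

Rank by value-to-size ratio: Lab H 42/3≈14, Lab L 40/5≈8, Lab G 52/9≈5.78, Lab T 55/11≈5, Lab B 12/3≈4, Lab U 59/28≈2.11.
Take all of Lab H (3 k$, value 42) → 25 k$ left.
Take all of Lab L (5 k$, value 40) → 20 k$ left.
All 9 k$ of Lab G fit (value 52) → 11 remain.
Lab T: take in full, 11 k$ for value 55 → 0 left.
Total value = 189.

189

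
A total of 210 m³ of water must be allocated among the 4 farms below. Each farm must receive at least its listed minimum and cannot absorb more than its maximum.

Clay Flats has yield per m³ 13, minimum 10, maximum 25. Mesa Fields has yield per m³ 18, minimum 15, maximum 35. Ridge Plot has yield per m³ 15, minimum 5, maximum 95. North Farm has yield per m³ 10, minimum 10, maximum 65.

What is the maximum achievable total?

Meeting every minimum uses 10+15+5+10 = 40 m³, leaving 170.
Rank by yield per m³: Mesa Fields 18 > Ridge Plot 15 > Clay Flats 13 > North Farm 10.
Mesa Fields takes 20 more to reach its cap of 35 ; 150 left.
Ridge Plot: +90 to 95 (cap) ; 60 left.
Clay Flats: +15 to 25 (cap) ; 45 left.
North Farm: +45 (room for 55) → 55. Pool exhausted.
Total = 13×25 + 18×35 + 15×95 + 10×55 = 2930.

2930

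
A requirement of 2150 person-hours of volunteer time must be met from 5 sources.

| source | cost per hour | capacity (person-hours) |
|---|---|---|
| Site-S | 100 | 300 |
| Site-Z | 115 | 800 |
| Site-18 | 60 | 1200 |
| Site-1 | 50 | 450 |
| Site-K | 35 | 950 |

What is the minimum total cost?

Fill from the cheapest source first.
Site-K at 35: take all 950 person-hours → 1200 still needed.
Site-1 at 50: take all 450 person-hours → 750 still needed.
Site-18 (60): take the remaining 750 → done.
Site-S, Site-Z: unused.
Cost = 950×35 + 450×50 + 750×60 = 100750.

100750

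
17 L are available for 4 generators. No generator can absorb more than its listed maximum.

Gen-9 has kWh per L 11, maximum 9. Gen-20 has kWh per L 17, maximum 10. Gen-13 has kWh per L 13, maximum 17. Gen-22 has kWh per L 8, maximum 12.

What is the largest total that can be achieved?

Rank by kWh per L: Gen-20 17 > Gen-13 13 > Gen-9 11 > Gen-22 8.
Gen-20: +10 to 10 (cap) → 7 left.
Only 7 left; Gen-13 takes them to reach 7.
Total = 17×10 + 13×7 = 261.

261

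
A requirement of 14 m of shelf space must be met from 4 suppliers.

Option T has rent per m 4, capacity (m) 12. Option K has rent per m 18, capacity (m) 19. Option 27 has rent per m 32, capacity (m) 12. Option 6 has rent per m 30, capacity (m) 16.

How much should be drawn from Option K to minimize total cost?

2

Cheapest first:
Option T (4): use full 12 — 2 m to go.
Take 2 from Option K at 18 to finish.
Option 6, Option 27: unused.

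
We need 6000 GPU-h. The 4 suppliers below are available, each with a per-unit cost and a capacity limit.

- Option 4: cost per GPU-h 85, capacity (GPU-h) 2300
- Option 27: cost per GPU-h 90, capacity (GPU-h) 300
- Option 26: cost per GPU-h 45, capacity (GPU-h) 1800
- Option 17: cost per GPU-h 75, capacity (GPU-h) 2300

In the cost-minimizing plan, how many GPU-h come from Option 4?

Cheapest first:
Option 26 at 45: take all 1800 GPU-h → 4200 still needed.
Option 17 (75): use full 2300 → 1900 GPU-h to go.
Option 4 (85): take the remaining 1900 → done.
Option 27: unused.

1900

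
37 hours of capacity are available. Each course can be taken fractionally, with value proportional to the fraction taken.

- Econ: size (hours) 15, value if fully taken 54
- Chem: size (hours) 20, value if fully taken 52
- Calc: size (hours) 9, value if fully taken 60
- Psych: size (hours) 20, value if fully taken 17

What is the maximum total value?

Sort by value density: Calc 60/9≈6.67, Econ 54/15≈3.6, Chem 52/20≈2.6, Psych 17/20≈0.85.
All 9 hours of Calc fit (value 60) → 28 remain.
Take all of Econ (15 hours, value 54) → 13 hours left.
Only 13 hours remain; take 13/20 of Chem for value 52×13/20 = 33.8.
Total value = 147.8.

147.8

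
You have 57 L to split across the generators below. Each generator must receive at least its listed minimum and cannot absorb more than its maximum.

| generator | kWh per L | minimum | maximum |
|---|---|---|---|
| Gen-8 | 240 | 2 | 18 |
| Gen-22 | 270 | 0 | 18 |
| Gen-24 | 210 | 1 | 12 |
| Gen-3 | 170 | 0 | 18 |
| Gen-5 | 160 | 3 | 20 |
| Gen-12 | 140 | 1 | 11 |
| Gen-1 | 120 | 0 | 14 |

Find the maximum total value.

Meeting every minimum uses 2+0+1+0+3+1+0 = 7 L, leaving 50.
Highest kWh per L first: Gen-22 270 > Gen-8 240 > Gen-24 210 > Gen-3 170 > Gen-5 160 > Gen-12 140 > Gen-1 120.
Gen-22 takes 18 more to reach its cap of 18 — 32 left.
Give Gen-8 16 more to hit its cap of 18 — 16 left.
Gen-24 takes 11 more to reach its cap of 12 — 5 left.
Only 5 left; Gen-3 takes them to reach 5.
Total = 240×18 + 270×18 + 210×12 + 170×5 + 160×3 + 140×1 = 13170.

13170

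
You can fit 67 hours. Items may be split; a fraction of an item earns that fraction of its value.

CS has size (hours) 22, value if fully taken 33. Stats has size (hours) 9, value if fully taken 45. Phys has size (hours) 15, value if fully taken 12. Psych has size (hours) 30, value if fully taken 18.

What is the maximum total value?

Rank by value-to-size ratio: Stats 45/9≈5, CS 33/22≈1.5, Phys 12/15≈0.8, Psych 18/30≈0.6.
Stats: take in full, 9 hours for value 45 ; 58 left.
Take all of CS (22 hours, value 33) ; 36 hours left.
All 15 hours of Phys fit (value 12) ; 21 remain.
Only 21 hours remain; take 21/30 of Psych for value 18×21/30 = 12.6.
Total value = 102.6.

102.6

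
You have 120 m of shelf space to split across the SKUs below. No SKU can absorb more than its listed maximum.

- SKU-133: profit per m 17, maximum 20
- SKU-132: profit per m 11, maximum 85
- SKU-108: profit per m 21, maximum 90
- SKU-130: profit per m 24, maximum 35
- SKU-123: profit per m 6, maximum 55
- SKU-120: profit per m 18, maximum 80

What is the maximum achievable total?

Highest profit per m first: SKU-130 24 > SKU-108 21 > SKU-120 18 > SKU-133 17 > SKU-132 11 > SKU-123 6.
Give SKU-130 35 to hit its cap of 35 ; 85 left.
SKU-108 has room for 90 but only 85 remain, so it gets 85.
Total = 21×85 + 24×35 = 2625.

2625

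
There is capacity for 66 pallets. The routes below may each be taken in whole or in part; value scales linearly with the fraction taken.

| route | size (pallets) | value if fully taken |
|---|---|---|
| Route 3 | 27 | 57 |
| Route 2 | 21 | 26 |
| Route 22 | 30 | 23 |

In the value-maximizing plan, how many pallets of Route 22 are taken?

Best value per unit of size first: Route 3 57/27≈2.11, Route 2 26/21≈1.24, Route 22 23/30≈0.767.
Route 3: take in full, 27 pallets for value 57 → 39 left.
All 21 pallets of Route 2 fit (value 26) → 18 remain.
Fill the last 18 pallets with part of Route 22: 18/30 of it earns 13.8.

18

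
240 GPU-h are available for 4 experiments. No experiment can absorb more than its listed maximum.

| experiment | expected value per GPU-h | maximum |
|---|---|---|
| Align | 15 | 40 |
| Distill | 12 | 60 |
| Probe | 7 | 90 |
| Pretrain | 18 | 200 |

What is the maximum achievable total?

Highest expected value per GPU-h first: Pretrain 18 > Align 15 > Distill 12 > Probe 7.
Pretrain takes 200 to reach its cap of 200 ; 40 left.
Give Align 40 to hit its cap of 40 ; 0 left.
Total = 15×40 + 18×200 = 4200.

4200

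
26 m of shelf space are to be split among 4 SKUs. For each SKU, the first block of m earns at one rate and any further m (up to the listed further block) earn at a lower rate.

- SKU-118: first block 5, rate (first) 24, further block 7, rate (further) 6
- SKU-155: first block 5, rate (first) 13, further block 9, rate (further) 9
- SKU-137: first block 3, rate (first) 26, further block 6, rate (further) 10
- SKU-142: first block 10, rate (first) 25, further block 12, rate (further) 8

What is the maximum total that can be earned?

543

Rank every tier by rate: SKU-137/T1 26 > SKU-142/T1 25 > SKU-118/T1 24 > SKU-155/T1 13 > SKU-137/T2 10 > SKU-155/T2 9 > SKU-142/T2 8 > SKU-118/T2 6.
Fill SKU-137 T1 block (3 at 26) ; 23 left.
SKU-142/T1 (25): +10 ; 13 left.
SKU-118/T1 (24): +5 ; 8 left.
SKU-155/T1 (13): +5 ; 3 left.
SKU-137/T2: +3 of 6 at 10; pool empty.
Total = 26×3 + 25×10 + 24×5 + 13×5 + 10×3 = 543.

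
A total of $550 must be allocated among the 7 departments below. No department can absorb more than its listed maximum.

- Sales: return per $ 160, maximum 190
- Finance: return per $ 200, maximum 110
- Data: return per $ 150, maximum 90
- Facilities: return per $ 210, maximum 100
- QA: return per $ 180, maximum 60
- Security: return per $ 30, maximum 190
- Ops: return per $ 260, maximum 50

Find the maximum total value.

103200

Order the departments by return per $: Ops 260 > Facilities 210 > Finance 200 > QA 180 > Sales 160 > Data 150 > Security 30.
Ops: +50 to 50 (cap) → 500 left.
Facilities: +100 to 100 (cap) → 400 left.
Finance: +110 to 110 (cap) → 290 left.
Give QA 60 to hit its cap of 60 → 230 left.
Sales: +190 to 190 (cap) → 40 left.
Only 40 left; Data takes them to reach 40.
Total = 160×190 + 200×110 + 150×40 + 210×100 + 180×60 + 260×50 = 103200.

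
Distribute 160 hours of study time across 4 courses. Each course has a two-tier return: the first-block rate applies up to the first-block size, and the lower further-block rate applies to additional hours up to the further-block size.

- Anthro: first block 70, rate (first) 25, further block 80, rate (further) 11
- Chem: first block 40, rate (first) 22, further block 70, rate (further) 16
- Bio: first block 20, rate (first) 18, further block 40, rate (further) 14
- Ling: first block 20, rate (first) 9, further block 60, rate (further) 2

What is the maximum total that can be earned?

3470

Treat each block as its own option and order by rate: Anthro/first 25 > Chem/first 22 > Bio/first 18 > Chem/second 16 > Bio/second 14 > Anthro/second 11 > Ling/first 9 > Ling/second 2.
Anthro first at 25: fill all 70 → 90 left.
Chem/first (22): +40 → 50 left.
Bio first at 18: fill all 20 → 30 left.
Chem second at 16: only 30 left, fill 30.
Total = 25×70 + 22×40 + 18×20 + 16×30 = 3470.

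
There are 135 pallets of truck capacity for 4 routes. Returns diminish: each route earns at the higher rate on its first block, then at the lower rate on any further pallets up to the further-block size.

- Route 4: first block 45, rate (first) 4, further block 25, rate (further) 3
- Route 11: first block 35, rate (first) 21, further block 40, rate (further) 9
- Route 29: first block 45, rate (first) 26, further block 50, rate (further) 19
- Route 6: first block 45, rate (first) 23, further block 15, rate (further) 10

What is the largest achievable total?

3130

Treat each block as its own option and order by rate: Route 29/T1 26 > Route 6/T1 23 > Route 11/T1 21 > Route 29/T2 19 > Route 6/T2 10 > Route 11/T2 9 > Route 4/T1 4 > Route 4/T2 3.
Route 29/T1 (26): +45 ; 90 left.
Fill Route 6 T1 block (45 at 23) ; 45 left.
Fill Route 11 T1 block (35 at 21) ; 10 left.
10 remain; put them into Route 29 T2 at 19.
Total = 26×45 + 23×45 + 21×35 + 19×10 = 3130.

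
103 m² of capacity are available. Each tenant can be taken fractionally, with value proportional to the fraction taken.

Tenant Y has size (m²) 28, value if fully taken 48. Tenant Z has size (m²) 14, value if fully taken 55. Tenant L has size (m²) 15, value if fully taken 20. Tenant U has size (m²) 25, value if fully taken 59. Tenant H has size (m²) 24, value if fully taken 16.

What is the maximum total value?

Sort by value density: Tenant Z 55/14≈3.93, Tenant U 59/25≈2.36, Tenant Y 48/28≈1.71, Tenant L 20/15≈1.33, Tenant H 16/24≈0.667.
All 14 m² of Tenant Z fit (value 55) — 89 remain.
Tenant U: take in full, 25 m² for value 59 — 64 left.
All 28 m² of Tenant Y fit (value 48) — 36 remain.
All 15 m² of Tenant L fit (value 20) — 21 remain.
21 m² left: a 21/24 share of Tenant H gives 16×21/24 = 14.
Total value = 196.

196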